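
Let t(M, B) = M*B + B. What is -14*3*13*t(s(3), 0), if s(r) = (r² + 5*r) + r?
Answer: 0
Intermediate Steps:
s(r) = r² + 6*r
t(M, B) = B + B*M (t(M, B) = B*M + B = B + B*M)
-14*3*13*t(s(3), 0) = -14*3*13*0*(1 + 3*(6 + 3)) = -546*0*(1 + 3*9) = -546*0*(1 + 27) = -546*0*28 = -546*0 = -14*0 = 0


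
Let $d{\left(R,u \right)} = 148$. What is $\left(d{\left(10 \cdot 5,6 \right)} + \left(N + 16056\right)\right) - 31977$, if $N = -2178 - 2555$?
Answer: $-20506$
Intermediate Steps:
$N = -4733$ ($N = -2178 - 2555 = -4733$)
$\left(d{\left(10 \cdot 5,6 \right)} + \left(N + 16056\right)\right) - 31977 = \left(148 + \left(-4733 + 16056\right)\right) - 31977 = \left(148 + 11323\right) - 31977 = 11471 - 31977 = -20506$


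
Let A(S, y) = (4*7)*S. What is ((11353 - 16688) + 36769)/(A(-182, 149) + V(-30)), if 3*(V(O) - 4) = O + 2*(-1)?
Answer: -47151/7654 ≈ -6.1603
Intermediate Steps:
A(S, y) = 28*S
V(O) = 10/3 + O/3 (V(O) = 4 + (O + 2*(-1))/3 = 4 + (O - 2)/3 = 4 + (-2 + O)/3 = 4 + (-2/3 + O/3) = 10/3 + O/3)
((11353 - 16688) + 36769)/(A(-182, 149) + V(-30)) = ((11353 - 16688) + 36769)/(28*(-182) + (10/3 + (1/3)*(-30))) = (-5335 + 36769)/(-5096 + (10/3 - 10)) = 31434/(-5096 - 20/3) = 31434/(-15308/3) = 31434*(-3/15308) = -47151/7654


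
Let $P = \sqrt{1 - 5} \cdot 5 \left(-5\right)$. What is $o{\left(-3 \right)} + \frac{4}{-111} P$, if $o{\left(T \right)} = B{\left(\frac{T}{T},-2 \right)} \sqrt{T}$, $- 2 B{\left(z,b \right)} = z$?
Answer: $\frac{i \left(400 - 111 \sqrt{3}\right)}{222} \approx 0.93578 i$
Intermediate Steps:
$B{\left(z,b \right)} = - \frac{z}{2}$
$o{\left(T \right)} = - \frac{\sqrt{T}}{2}$ ($o{\left(T \right)} = - \frac{T \frac{1}{T}}{2} \sqrt{T} = \left(- \frac{1}{2}\right) 1 \sqrt{T} = - \frac{\sqrt{T}}{2}$)
$P = - 50 i$ ($P = \sqrt{-4} \left(-25\right) = 2 i \left(-25\right) = - 50 i \approx - 50.0 i$)
$o{\left(-3 \right)} + \frac{4}{-111} P = - \frac{\sqrt{-3}}{2} + \frac{4}{-111} \left(- 50 i\right) = - \frac{i \sqrt{3}}{2} + 4 \left(- \frac{1}{111}\right) \left(- 50 i\right) = - \frac{i \sqrt{3}}{2} - \frac{4 \left(- 50 i\right)}{111} = - \frac{i \sqrt{3}}{2} + \frac{200 i}{111} = \frac{200 i}{111} - \frac{i \sqrt{3}}{2}$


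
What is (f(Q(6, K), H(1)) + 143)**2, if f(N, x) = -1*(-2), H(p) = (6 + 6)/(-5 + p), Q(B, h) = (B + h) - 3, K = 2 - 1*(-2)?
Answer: 21025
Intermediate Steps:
K = 4 (K = 2 + 2 = 4)
Q(B, h) = -3 + B + h
H(p) = 12/(-5 + p)
f(N, x) = 2
(f(Q(6, K), H(1)) + 143)**2 = (2 + 143)**2 = 145**2 = 21025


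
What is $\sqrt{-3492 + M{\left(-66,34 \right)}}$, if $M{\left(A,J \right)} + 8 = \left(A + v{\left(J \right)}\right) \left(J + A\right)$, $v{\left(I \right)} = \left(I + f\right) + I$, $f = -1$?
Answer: $2 i \sqrt{883} \approx 59.431 i$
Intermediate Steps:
$v{\left(I \right)} = -1 + 2 I$ ($v{\left(I \right)} = \left(I - 1\right) + I = \left(-1 + I\right) + I = -1 + 2 I$)
$M{\left(A,J \right)} = -8 + \left(A + J\right) \left(-1 + A + 2 J\right)$ ($M{\left(A,J \right)} = -8 + \left(A + \left(-1 + 2 J\right)\right) \left(J + A\right) = -8 + \left(-1 + A + 2 J\right) \left(A + J\right) = -8 + \left(A + J\right) \left(-1 + A + 2 J\right)$)
$\sqrt{-3492 + M{\left(-66,34 \right)}} = \sqrt{-3492 + \left(-8 + \left(-66\right)^{2} - -66 - 34 + 2 \cdot 34^{2} + 3 \left(-66\right) 34\right)} = \sqrt{-3492 + \left(-8 + 4356 + 66 - 34 + 2 \cdot 1156 - 6732\right)} = \sqrt{-3492 + \left(-8 + 4356 + 66 - 34 + 2312 - 6732\right)} = \sqrt{-3492 - 40} = \sqrt{-3532} = 2 i \sqrt{883}$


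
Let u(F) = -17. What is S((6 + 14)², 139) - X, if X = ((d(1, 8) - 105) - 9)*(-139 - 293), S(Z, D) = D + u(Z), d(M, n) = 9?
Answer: -45238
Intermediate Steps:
S(Z, D) = -17 + D (S(Z, D) = D - 17 = -17 + D)
X = 45360 (X = ((9 - 105) - 9)*(-139 - 293) = (-96 - 9)*(-432) = -105*(-432) = 45360)
S((6 + 14)², 139) - X = (-17 + 139) - 1*45360 = 122 - 45360 = -45238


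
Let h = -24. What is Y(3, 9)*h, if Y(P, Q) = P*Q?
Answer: -648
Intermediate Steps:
Y(3, 9)*h = (3*9)*(-24) = 27*(-24) = -648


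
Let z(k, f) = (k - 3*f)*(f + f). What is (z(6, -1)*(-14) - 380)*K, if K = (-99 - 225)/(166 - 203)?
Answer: -41472/37 ≈ -1120.9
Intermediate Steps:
K = 324/37 (K = -324/(-37) = -324*(-1/37) = 324/37 ≈ 8.7568)
z(k, f) = 2*f*(k - 3*f) (z(k, f) = (k - 3*f)*(2*f) = 2*f*(k - 3*f))
(z(6, -1)*(-14) - 380)*K = ((2*(-1)*(6 - 3*(-1)))*(-14) - 380)*(324/37) = ((2*(-1)*(6 + 3))*(-14) - 380)*(324/37) = ((2*(-1)*9)*(-14) - 380)*(324/37) = (-18*(-14) - 380)*(324/37) = (252 - 380)*(324/37) = -128*324/37 = -41472/37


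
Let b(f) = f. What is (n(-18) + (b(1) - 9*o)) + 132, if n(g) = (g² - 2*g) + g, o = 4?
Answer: 439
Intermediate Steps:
n(g) = g² - g
(n(-18) + (b(1) - 9*o)) + 132 = (-18*(-1 - 18) + (1 - 9*4)) + 132 = (-18*(-19) + (1 - 36)) + 132 = (342 - 35) + 132 = 307 + 132 = 439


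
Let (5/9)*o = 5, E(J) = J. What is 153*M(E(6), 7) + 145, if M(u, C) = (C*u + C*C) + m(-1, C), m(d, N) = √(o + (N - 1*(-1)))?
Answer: 14068 + 153*√17 ≈ 14699.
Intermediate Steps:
o = 9 (o = (9/5)*5 = 9)
m(d, N) = √(10 + N) (m(d, N) = √(9 + (N - 1*(-1))) = √(9 + (N + 1)) = √(9 + (1 + N)) = √(10 + N))
M(u, C) = C² + √(10 + C) + C*u (M(u, C) = (C*u + C*C) + √(10 + C) = (C*u + C²) + √(10 + C) = (C² + C*u) + √(10 + C) = C² + √(10 + C) + C*u)
153*M(E(6), 7) + 145 = 153*(7² + √(10 + 7) + 7*6) + 145 = 153*(49 + √17 + 42) + 145 = 153*(91 + √17) + 145 = (13923 + 153*√17) + 145 = 14068 + 153*√17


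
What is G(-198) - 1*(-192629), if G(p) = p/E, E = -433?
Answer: 83408555/433 ≈ 1.9263e+5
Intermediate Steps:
G(p) = -p/433 (G(p) = p/(-433) = p*(-1/433) = -p/433)
G(-198) - 1*(-192629) = -1/433*(-198) - 1*(-192629) = 198/433 + 192629 = 83408555/433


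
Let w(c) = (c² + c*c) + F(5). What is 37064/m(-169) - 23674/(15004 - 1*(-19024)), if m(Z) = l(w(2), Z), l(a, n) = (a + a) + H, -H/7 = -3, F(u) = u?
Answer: 13405331/17014 ≈ 787.90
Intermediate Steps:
H = 21 (H = -7*(-3) = 21)
w(c) = 5 + 2*c² (w(c) = (c² + c*c) + 5 = (c² + c²) + 5 = 2*c² + 5 = 5 + 2*c²)
l(a, n) = 21 + 2*a (l(a, n) = (a + a) + 21 = 2*a + 21 = 21 + 2*a)
m(Z) = 47 (m(Z) = 21 + 2*(5 + 2*2²) = 21 + 2*(5 + 2*4) = 21 + 2*(5 + 8) = 21 + 2*13 = 21 + 26 = 47)
37064/m(-169) - 23674/(15004 - 1*(-19024)) = 37064/47 - 23674/(15004 - 1*(-19024)) = 37064*(1/47) - 23674/(15004 + 19024) = 37064/47 - 23674/34028 = 37064/47 - 23674*1/34028 = 37064/47 - 11837/17014 = 13405331/17014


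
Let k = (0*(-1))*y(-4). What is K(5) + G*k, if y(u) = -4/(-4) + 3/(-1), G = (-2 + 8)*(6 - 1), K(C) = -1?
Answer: -1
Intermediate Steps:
G = 30 (G = 6*5 = 30)
y(u) = -2 (y(u) = -4*(-¼) + 3*(-1) = 1 - 3 = -2)
k = 0 (k = (0*(-1))*(-2) = 0*(-2) = 0)
K(5) + G*k = -1 + 30*0 = -1 + 0 = -1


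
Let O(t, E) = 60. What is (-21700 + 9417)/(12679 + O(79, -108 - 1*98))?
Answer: -12283/12739 ≈ -0.96420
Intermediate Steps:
(-21700 + 9417)/(12679 + O(79, -108 - 1*98)) = (-21700 + 9417)/(12679 + 60) = -12283/12739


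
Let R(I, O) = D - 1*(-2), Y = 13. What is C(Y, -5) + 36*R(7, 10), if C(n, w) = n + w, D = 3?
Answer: 188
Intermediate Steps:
R(I, O) = 5 (R(I, O) = 3 - 1*(-2) = 3 + 2 = 5)
C(Y, -5) + 36*R(7, 10) = (13 - 5) + 36*5 = 8 + 180 = 188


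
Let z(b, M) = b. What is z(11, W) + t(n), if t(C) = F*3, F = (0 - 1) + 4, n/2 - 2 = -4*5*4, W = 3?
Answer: 20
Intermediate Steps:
n = -156 (n = 4 + 2*(-4*5*4) = 4 + 2*(-20*4) = 4 + 2*(-80) = 4 - 160 = -156)
F = 3 (F = -1 + 4 = 3)
t(C) = 9 (t(C) = 3*3 = 9)
z(11, W) + t(n) = 11 + 9 = 20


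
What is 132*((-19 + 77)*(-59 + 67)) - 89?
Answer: 61159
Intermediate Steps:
132*((-19 + 77)*(-59 + 67)) - 89 = 132*(58*8) - 89 = 132*464 - 89 = 61248 - 89 = 61159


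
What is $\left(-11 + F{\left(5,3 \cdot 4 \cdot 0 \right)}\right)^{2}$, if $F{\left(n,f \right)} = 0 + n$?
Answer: $36$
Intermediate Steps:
$F{\left(n,f \right)} = n$
$\left(-11 + F{\left(5,3 \cdot 4 \cdot 0 \right)}\right)^{2} = \left(-11 + 5\right)^{2} = \left(-6\right)^{2} = 36$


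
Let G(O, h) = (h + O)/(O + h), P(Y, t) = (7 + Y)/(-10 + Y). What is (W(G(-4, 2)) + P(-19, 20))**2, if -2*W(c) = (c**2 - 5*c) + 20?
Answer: 48400/841 ≈ 57.551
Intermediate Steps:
P(Y, t) = (7 + Y)/(-10 + Y)
G(O, h) = 1 (G(O, h) = (O + h)/(O + h) = 1)
W(c) = -10 - c**2/2 + 5*c/2 (W(c) = -((c**2 - 5*c) + 20)/2 = -(20 + c**2 - 5*c)/2 = -10 - c**2/2 + 5*c/2)
(W(G(-4, 2)) + P(-19, 20))**2 = ((-10 - 1/2*1**2 + (5/2)*1) + (7 - 19)/(-10 - 19))**2 = ((-10 - 1/2*1 + 5/2) - 12/(-29))**2 = ((-10 - 1/2 + 5/2) - 1/29*(-12))**2 = (-8 + 12/29)**2 = (-220/29)**2 = 48400/841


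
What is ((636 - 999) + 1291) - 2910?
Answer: -1982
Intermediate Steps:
((636 - 999) + 1291) - 2910 = (-363 + 1291) - 2910 = 928 - 2910 = -1982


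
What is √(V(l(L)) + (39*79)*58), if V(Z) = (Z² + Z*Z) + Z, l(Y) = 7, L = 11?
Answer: 3*√19867 ≈ 422.85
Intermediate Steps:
V(Z) = Z + 2*Z² (V(Z) = (Z² + Z²) + Z = 2*Z² + Z = Z + 2*Z²)
√(V(l(L)) + (39*79)*58) = √(7*(1 + 2*7) + (39*79)*58) = √(7*(1 + 14) + 3081*58) = √(7*15 + 178698) = √(105 + 178698) = √178803 = 3*√19867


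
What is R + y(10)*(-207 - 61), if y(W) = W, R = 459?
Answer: -2221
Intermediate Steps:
R + y(10)*(-207 - 61) = 459 + 10*(-207 - 61) = 459 + 10*(-268) = 459 - 2680 = -2221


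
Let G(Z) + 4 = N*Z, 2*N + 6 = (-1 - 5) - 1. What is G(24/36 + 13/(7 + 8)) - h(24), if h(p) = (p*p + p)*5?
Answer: -90419/30 ≈ -3014.0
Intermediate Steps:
N = -13/2 (N = -3 + ((-1 - 5) - 1)/2 = -3 + (-6 - 1)/2 = -3 + (1/2)*(-7) = -3 - 7/2 = -13/2 ≈ -6.5000)
h(p) = 5*p + 5*p**2 (h(p) = (p**2 + p)*5 = (p + p**2)*5 = 5*p + 5*p**2)
G(Z) = -4 - 13*Z/2
G(24/36 + 13/(7 + 8)) - h(24) = (-4 - 13*(24/36 + 13/(7 + 8))/2) - 5*24*(1 + 24) = (-4 - 13*(24*(1/36) + 13/15)/2) - 5*24*25 = (-4 - 13*(2/3 + 13*(1/15))/2) - 1*3000 = (-4 - 13*(2/3 + 13/15)/2) - 3000 = (-4 - 13/2*23/15) - 3000 = (-4 - 299/30) - 3000 = -419/30 - 3000 = -90419/30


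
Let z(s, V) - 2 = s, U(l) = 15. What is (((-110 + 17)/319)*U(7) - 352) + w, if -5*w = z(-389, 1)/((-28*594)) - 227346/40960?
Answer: -243705620093/685977600 ≈ -355.27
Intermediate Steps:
z(s, V) = 2 + s
w = 26148383/23654400 (w = -((2 - 389)/((-28*594)) - 227346/40960)/5 = -(-387/(-16632) - 227346*1/40960)/5 = -(-387*(-1/16632) - 113673/20480)/5 = -(43/1848 - 113673/20480)/5 = -1/5*(-26148383/4730880) = 26148383/23654400 ≈ 1.1054)
(((-110 + 17)/319)*U(7) - 352) + w = (((-110 + 17)/319)*15 - 352) + 26148383/23654400 = (-93*1/319*15 - 352) + 26148383/23654400 = (-93/319*15 - 352) + 26148383/23654400 = (-1395/319 - 352) + 26148383/23654400 = -113683/319 + 26148383/23654400 = -243705620093/685977600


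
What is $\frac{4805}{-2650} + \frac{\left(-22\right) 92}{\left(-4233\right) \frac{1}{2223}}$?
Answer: $\frac{793529549}{747830} \approx 1061.1$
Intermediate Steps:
$\frac{4805}{-2650} + \frac{\left(-22\right) 92}{\left(-4233\right) \frac{1}{2223}} = 4805 \left(- \frac{1}{2650}\right) - \frac{2024}{\left(-4233\right) \frac{1}{2223}} = - \frac{961}{530} - \frac{2024}{- \frac{1411}{741}} = - \frac{961}{530} - - \frac{1499784}{1411} = - \frac{961}{530} + \frac{1499784}{1411} = \frac{793529549}{747830}$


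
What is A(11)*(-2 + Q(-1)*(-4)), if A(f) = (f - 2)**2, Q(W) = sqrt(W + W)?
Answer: -162 - 324*I*sqrt(2) ≈ -162.0 - 458.21*I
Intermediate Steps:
Q(W) = sqrt(2)*sqrt(W) (Q(W) = sqrt(2*W) = sqrt(2)*sqrt(W))
A(f) = (-2 + f)**2
A(11)*(-2 + Q(-1)*(-4)) = (-2 + 11)**2*(-2 + (sqrt(2)*sqrt(-1))*(-4)) = 9**2*(-2 + (sqrt(2)*I)*(-4)) = 81*(-2 + (I*sqrt(2))*(-4)) = 81*(-2 - 4*I*sqrt(2)) = -162 - 324*I*sqrt(2)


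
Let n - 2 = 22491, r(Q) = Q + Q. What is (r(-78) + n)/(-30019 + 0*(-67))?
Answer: -22337/30019 ≈ -0.74410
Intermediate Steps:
r(Q) = 2*Q
n = 22493 (n = 2 + 22491 = 22493)
(r(-78) + n)/(-30019 + 0*(-67)) = (2*(-78) + 22493)/(-30019 + 0*(-67)) = (-156 + 22493)/(-30019 + 0) = 22337/(-30019) = 22337*(-1/30019) = -22337/30019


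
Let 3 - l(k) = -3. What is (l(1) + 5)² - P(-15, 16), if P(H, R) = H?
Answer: 136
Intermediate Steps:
l(k) = 6 (l(k) = 3 - 1*(-3) = 3 + 3 = 6)
(l(1) + 5)² - P(-15, 16) = (6 + 5)² - 1*(-15) = 11² + 15 = 121 + 15 = 136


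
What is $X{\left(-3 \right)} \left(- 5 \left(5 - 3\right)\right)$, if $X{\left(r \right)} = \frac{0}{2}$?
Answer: $0$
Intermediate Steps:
$X{\left(r \right)} = 0$ ($X{\left(r \right)} = 0 \cdot \frac{1}{2} = 0$)
$X{\left(-3 \right)} \left(- 5 \left(5 - 3\right)\right) = 0 \left(- 5 \left(5 - 3\right)\right) = 0 \left(\left(-5\right) 2\right) = 0 \left(-10\right) = 0$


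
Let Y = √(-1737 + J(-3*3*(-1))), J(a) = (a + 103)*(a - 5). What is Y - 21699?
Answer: -21699 + I*√1289 ≈ -21699.0 + 35.903*I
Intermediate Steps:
J(a) = (-5 + a)*(103 + a) (J(a) = (103 + a)*(-5 + a) = (-5 + a)*(103 + a))
Y = I*√1289 (Y = √(-1737 + (-515 + (-3*3*(-1))² + 98*(-3*3*(-1)))) = √(-1737 + (-515 + (-9*(-1))² + 98*(-9*(-1)))) = √(-1737 + (-515 + 9² + 98*9)) = √(-1737 + (-515 + 81 + 882)) = √(-1737 + 448) = √(-1289) = I*√1289 ≈ 35.903*I)
Y - 21699 = I*√1289 - 21699 = -21699 + I*√1289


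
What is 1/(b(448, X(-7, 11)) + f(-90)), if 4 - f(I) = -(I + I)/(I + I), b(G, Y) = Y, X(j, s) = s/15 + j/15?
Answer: 15/79 ≈ 0.18987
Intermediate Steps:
X(j, s) = j/15 + s/15 (X(j, s) = s*(1/15) + j*(1/15) = s/15 + j/15 = j/15 + s/15)
f(I) = 5 (f(I) = 4 - (-1)*(I + I)/(I + I) = 4 - (-1)*(2*I)/((2*I)) = 4 - (-1)*(2*I)*(1/(2*I)) = 4 - (-1) = 4 - 1*(-1) = 4 + 1 = 5)
1/(b(448, X(-7, 11)) + f(-90)) = 1/(((1/15)*(-7) + (1/15)*11) + 5) = 1/((-7/15 + 11/15) + 5) = 1/(4/15 + 5) = 1/(79/15) = 15/79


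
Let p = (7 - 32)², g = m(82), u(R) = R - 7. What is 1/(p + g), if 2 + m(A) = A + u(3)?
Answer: 1/701 ≈ 0.0014265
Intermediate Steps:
u(R) = -7 + R
m(A) = -6 + A (m(A) = -2 + (A + (-7 + 3)) = -2 + (A - 4) = -2 + (-4 + A) = -6 + A)
g = 76 (g = -6 + 82 = 76)
p = 625 (p = (-25)² = 625)
1/(p + g) = 1/(625 + 76) = 1/701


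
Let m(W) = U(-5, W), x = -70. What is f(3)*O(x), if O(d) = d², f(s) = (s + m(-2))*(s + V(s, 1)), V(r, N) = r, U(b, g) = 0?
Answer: 88200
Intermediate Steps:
m(W) = 0
f(s) = 2*s² (f(s) = (s + 0)*(s + s) = s*(2*s) = 2*s²)
f(3)*O(x) = (2*3²)*(-70)² = (2*9)*4900 = 18*4900 = 88200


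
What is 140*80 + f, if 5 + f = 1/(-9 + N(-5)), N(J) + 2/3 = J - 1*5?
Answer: 660502/59 ≈ 11195.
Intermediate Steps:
N(J) = -17/3 + J (N(J) = -2/3 + (J - 1*5) = -2/3 + (J - 5) = -2/3 + (-5 + J) = -17/3 + J)
f = -298/59 (f = -5 + 1/(-9 + (-17/3 - 5)) = -5 + 1/(-9 - 32/3) = -5 + 1/(-59/3) = -5 - 3/59 = -298/59 ≈ -5.0508)
140*80 + f = 140*80 - 298/59 = 11200 - 298/59 = 660502/59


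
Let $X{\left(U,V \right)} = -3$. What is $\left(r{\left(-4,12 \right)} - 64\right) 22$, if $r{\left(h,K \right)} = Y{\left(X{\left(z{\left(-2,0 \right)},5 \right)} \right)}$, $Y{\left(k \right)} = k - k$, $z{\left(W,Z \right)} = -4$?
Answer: $-1408$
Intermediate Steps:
$Y{\left(k \right)} = 0$
$r{\left(h,K \right)} = 0$
$\left(r{\left(-4,12 \right)} - 64\right) 22 = \left(0 - 64\right) 22 = \left(-64\right) 22 = -1408$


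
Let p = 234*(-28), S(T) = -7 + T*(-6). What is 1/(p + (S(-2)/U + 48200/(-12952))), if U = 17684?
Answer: -28630396/187692892597 ≈ -0.00015254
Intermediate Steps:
S(T) = -7 - 6*T
p = -6552
1/(p + (S(-2)/U + 48200/(-12952))) = 1/(-6552 + ((-7 - 6*(-2))/17684 + 48200/(-12952))) = 1/(-6552 + ((-7 + 12)*(1/17684) + 48200*(-1/12952))) = 1/(-6552 + (5*(1/17684) - 6025/1619)) = 1/(-6552 + (5/17684 - 6025/1619)) = 1/(-6552 - 106538005/28630396) = 1/(-187692892597/28630396) = -28630396/187692892597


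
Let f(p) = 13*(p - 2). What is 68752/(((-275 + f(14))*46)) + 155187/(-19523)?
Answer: -22364683/1090499 ≈ -20.509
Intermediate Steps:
f(p) = -26 + 13*p (f(p) = 13*(-2 + p) = -26 + 13*p)
68752/(((-275 + f(14))*46)) + 155187/(-19523) = 68752/(((-275 + (-26 + 13*14))*46)) + 155187/(-19523) = 68752/(((-275 + (-26 + 182))*46)) + 155187*(-1/19523) = 68752/(((-275 + 156)*46)) - 155187/19523 = 68752/((-119*46)) - 155187/19523 = 68752/(-5474) - 155187/19523 = 68752*(-1/5474) - 155187/19523 = -34376/2737 - 155187/19523 = -22364683/1090499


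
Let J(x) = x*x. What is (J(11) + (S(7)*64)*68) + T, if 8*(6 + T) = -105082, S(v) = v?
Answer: 69775/4 ≈ 17444.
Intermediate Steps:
J(x) = x**2
T = -52565/4 (T = -6 + (1/8)*(-105082) = -6 - 52541/4 = -52565/4 ≈ -13141.)
(J(11) + (S(7)*64)*68) + T = (11**2 + (7*64)*68) - 52565/4 = (121 + 448*68) - 52565/4 = (121 + 30464) - 52565/4 = 30585 - 52565/4 = 69775/4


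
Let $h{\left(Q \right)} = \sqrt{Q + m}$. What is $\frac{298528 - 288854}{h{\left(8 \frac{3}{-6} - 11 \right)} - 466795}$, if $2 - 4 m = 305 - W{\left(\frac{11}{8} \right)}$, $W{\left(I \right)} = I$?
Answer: $- \frac{144504794560}{6972722307693} - \frac{38696 i \sqrt{5786}}{6972722307693} \approx -0.020724 - 4.2214 \cdot 10^{-7} i$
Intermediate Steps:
$m = - \frac{2413}{32}$ ($m = \frac{1}{2} - \frac{305 - \frac{11}{8}}{4} = \frac{1}{2} - \frac{2429}{32} = - \frac{2413}{32} \approx -75.406$)
$h{\left(Q \right)} = \sqrt{- \frac{2413}{32} + Q}$ ($h{\left(Q \right)} = \sqrt{Q - \frac{2413}{32}} = \sqrt{- \frac{2413}{32} + Q}$)
$\frac{298528 - 288854}{h{\left(8 \frac{3}{-6} - 11 \right)} - 466795} = \frac{298528 - 288854}{\frac{\sqrt{-4826 + 64 \left(8 \frac{3}{-6} - 11\right)}}{8} - 466795} = \frac{9674}{\frac{\sqrt{-4826 + 64 \left(8 \cdot 3 \left(- \frac{1}{6}\right) - 11\right)}}{8} - 466795} = \frac{9674}{\frac{\sqrt{-4826 + 64 \left(8 \left(- \frac{1}{2}\right) - 11\right)}}{8} - 466795} = \frac{9674}{\frac{\sqrt{-4826 + 64 \left(-4 - 11\right)}}{8} - 466795} = \frac{9674}{\frac{\sqrt{-4826 + 64 \left(-15\right)}}{8} - 466795} = \frac{9674}{\frac{\sqrt{-4826 - 960}}{8} - 466795} = \frac{9674}{\frac{\sqrt{-5786}}{8} - 466795} = \frac{9674}{\frac{i \sqrt{5786}}{8} - 466795} = \frac{9674}{-466795 + \frac{i \sqrt{5786}}{8}}$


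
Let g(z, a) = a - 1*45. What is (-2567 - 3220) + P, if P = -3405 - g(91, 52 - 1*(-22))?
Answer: -9221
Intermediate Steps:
g(z, a) = -45 + a (g(z, a) = a - 45 = -45 + a)
P = -3434 (P = -3405 - (-45 + (52 - 1*(-22))) = -3405 - (-45 + (52 + 22)) = -3405 - (-45 + 74) = -3405 - 1*29 = -3405 - 29 = -3434)
(-2567 - 3220) + P = (-2567 - 3220) - 3434 = -5787 - 3434 = -9221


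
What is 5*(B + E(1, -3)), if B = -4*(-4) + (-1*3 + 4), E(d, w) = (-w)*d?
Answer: 100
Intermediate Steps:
E(d, w) = -d*w
B = 17 (B = 16 + (-3 + 4) = 16 + 1 = 17)
5*(B + E(1, -3)) = 5*(17 - 1*1*(-3)) = 5*(17 + 3) = 5*20 = 100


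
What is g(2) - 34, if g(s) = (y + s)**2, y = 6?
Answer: 30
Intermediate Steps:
g(s) = (6 + s)**2
g(2) - 34 = (6 + 2)**2 - 34 = 8**2 - 34 = 64 - 34 = 30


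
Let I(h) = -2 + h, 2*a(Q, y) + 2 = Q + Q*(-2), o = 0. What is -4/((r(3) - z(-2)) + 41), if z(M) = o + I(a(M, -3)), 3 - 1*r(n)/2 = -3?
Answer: -4/55 ≈ -0.072727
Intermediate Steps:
r(n) = 12 (r(n) = 6 - 2*(-3) = 6 + 6 = 12)
a(Q, y) = -1 - Q/2 (a(Q, y) = -1 + (Q + Q*(-2))/2 = -1 + (Q - 2*Q)/2 = -1 + (-Q)/2 = -1 - Q/2)
z(M) = -3 - M/2 (z(M) = 0 + (-2 + (-1 - M/2)) = 0 + (-3 - M/2) = -3 - M/2)
-4/((r(3) - z(-2)) + 41) = -4/((12 - (-3 - ½*(-2))) + 41) = -4/((12 - (-3 + 1)) + 41) = -4/((12 - 1*(-2)) + 41) = -4/((12 + 2) + 41) = -4/(14 + 41) = -4/55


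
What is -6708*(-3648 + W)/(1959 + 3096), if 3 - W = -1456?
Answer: 4894604/1685 ≈ 2904.8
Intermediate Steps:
W = 1459 (W = 3 - 1*(-1456) = 3 + 1456 = 1459)
-6708*(-3648 + W)/(1959 + 3096) = -6708*(-3648 + 1459)/(1959 + 3096) = -6708/(5055/(-2189)) = -6708/(5055*(-1/2189)) = -6708/(-5055/2189) = -6708*(-2189/5055) = 4894604/1685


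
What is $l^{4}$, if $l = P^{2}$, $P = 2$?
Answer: $256$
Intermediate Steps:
$l = 4$ ($l = 2^{2} = 4$)
$l^{4} = 4^{4} = 256$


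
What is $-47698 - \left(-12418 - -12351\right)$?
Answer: $-47631$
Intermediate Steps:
$-47698 - \left(-12418 - -12351\right) = -47698 - \left(-12418 + 12351\right) = -47698 - -67 = -47698 + 67 = -47631$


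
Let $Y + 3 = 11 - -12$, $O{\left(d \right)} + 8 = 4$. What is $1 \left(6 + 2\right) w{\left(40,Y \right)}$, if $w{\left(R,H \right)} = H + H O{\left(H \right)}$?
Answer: $-480$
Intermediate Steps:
$O{\left(d \right)} = -4$ ($O{\left(d \right)} = -8 + 4 = -4$)
$Y = 20$ ($Y = -3 + \left(11 - -12\right) = -3 + \left(11 + 12\right) = -3 + 23 = 20$)
$w{\left(R,H \right)} = - 3 H$ ($w{\left(R,H \right)} = H + H \left(-4\right) = H - 4 H = - 3 H$)
$1 \left(6 + 2\right) w{\left(40,Y \right)} = 1 \left(6 + 2\right) \left(\left(-3\right) 20\right) = 1 \cdot 8 \left(-60\right) = 8 \left(-60\right) = -480$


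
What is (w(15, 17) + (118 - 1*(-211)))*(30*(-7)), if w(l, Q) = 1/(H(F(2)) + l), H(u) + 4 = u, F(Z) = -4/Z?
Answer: -207340/3 ≈ -69113.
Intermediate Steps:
H(u) = -4 + u
w(l, Q) = 1/(-6 + l) (w(l, Q) = 1/((-4 - 4/2) + l) = 1/((-4 - 4*½) + l) = 1/((-4 - 2) + l) = 1/(-6 + l))
(w(15, 17) + (118 - 1*(-211)))*(30*(-7)) = (1/(-6 + 15) + (118 - 1*(-211)))*(30*(-7)) = (1/9 + (118 + 211))*(-210) = (⅑ + 329)*(-210) = (2962/9)*(-210) = -207340/3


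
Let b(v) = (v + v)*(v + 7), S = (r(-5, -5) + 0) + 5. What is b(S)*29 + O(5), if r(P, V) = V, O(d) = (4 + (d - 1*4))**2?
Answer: 25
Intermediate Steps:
O(d) = d**2 (O(d) = (4 + (d - 4))**2 = (4 + (-4 + d))**2 = d**2)
S = 0 (S = (-5 + 0) + 5 = -5 + 5 = 0)
b(v) = 2*v*(7 + v) (b(v) = (2*v)*(7 + v) = 2*v*(7 + v))
b(S)*29 + O(5) = (2*0*(7 + 0))*29 + 5**2 = (2*0*7)*29 + 25 = 0*29 + 25 = 0 + 25 = 25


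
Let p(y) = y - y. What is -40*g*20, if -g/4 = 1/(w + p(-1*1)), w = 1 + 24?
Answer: 128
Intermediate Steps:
p(y) = 0
w = 25
g = -4/25 (g = -4/(25 + 0) = -4/25 ≈ -0.16000)
-40*g*20 = -40*(-4/25)*20 = (32/5)*20 = 128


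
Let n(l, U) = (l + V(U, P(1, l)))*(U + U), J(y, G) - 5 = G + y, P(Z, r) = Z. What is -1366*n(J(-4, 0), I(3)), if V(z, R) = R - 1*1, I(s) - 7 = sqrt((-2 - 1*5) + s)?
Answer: -19124 - 5464*I ≈ -19124.0 - 5464.0*I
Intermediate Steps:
I(s) = 7 + sqrt(-7 + s) (I(s) = 7 + sqrt((-2 - 1*5) + s) = 7 + sqrt((-2 - 5) + s) = 7 + sqrt(-7 + s))
V(z, R) = -1 + R (V(z, R) = R - 1 = -1 + R)
J(y, G) = 5 + G + y (J(y, G) = 5 + (G + y) = 5 + G + y)
n(l, U) = 2*U*l (n(l, U) = (l + (-1 + 1))*(U + U) = (l + 0)*(2*U) = l*(2*U) = 2*U*l)
-1366*n(J(-4, 0), I(3)) = -2732*(7 + sqrt(-7 + 3))*(5 + 0 - 4) = -2732*(7 + sqrt(-4)) = -2732*(7 + 2*I) = -1366*(14 + 4*I) = -19124 - 5464*I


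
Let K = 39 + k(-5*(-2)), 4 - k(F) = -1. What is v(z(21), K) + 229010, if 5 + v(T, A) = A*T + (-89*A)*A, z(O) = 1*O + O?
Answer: 58549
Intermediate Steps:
k(F) = 5 (k(F) = 4 - 1*(-1) = 4 + 1 = 5)
K = 44 (K = 39 + 5 = 44)
z(O) = 2*O (z(O) = O + O = 2*O)
v(T, A) = -5 - 89*A² + A*T (v(T, A) = -5 + (A*T + (-89*A)*A) = -5 + (A*T - 89*A²) = -5 + (-89*A² + A*T) = -5 - 89*A² + A*T)
v(z(21), K) + 229010 = (-5 - 89*44² + 44*(2*21)) + 229010 = (-5 - 89*1936 + 44*42) + 229010 = (-5 - 172304 + 1848) + 229010 = -170461 + 229010 = 58549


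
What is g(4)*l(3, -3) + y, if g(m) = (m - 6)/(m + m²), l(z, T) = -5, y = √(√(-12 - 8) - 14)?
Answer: ½ + √(-14 + 2*I*√5) ≈ 1.0903 + 3.7879*I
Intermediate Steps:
y = √(-14 + 2*I*√5) (y = √(√(-20) - 14) = √(2*I*√5 - 14) = √(-14 + 2*I*√5) ≈ 0.59031 + 3.7879*I)
g(m) = (-6 + m)/(m + m²)
g(4)*l(3, -3) + y = ((-6 + 4)/(4*(1 + 4)))*(-5) + √(-14 + 2*I*√5) = ((¼)*(-2)/5)*(-5) + √(-14 + 2*I*√5) = ((¼)*(⅕)*(-2))*(-5) + √(-14 + 2*I*√5) = -⅒*(-5) + √(-14 + 2*I*√5) = ½ + √(-14 + 2*I*√5)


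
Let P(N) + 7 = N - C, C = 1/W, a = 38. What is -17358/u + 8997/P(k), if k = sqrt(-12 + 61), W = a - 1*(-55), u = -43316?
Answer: -18121694739/21658 ≈ -8.3672e+5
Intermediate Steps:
W = 93 (W = 38 - 1*(-55) = 38 + 55 = 93)
k = 7 (k = sqrt(49) = 7)
C = 1/93 ≈ 0.010753
P(N) = -652/93 + N (P(N) = -7 + (N - 1*1/93) = -7 + (N - 1/93) = -7 + (-1/93 + N) = -652/93 + N)
-17358/u + 8997/P(k) = -17358/(-43316) + 8997/(-652/93 + 7) = -17358*(-1/43316) + 8997/(-1/93) = 8679/21658 + 8997*(-93) = 8679/21658 - 836721 = -18121694739/21658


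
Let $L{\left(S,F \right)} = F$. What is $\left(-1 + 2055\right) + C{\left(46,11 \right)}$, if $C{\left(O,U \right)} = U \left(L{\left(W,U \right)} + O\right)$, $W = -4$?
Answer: $2681$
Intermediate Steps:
$C{\left(O,U \right)} = U \left(O + U\right)$ ($C{\left(O,U \right)} = U \left(U + O\right) = U \left(O + U\right)$)
$\left(-1 + 2055\right) + C{\left(46,11 \right)} = \left(-1 + 2055\right) + 11 \left(46 + 11\right) = 2054 + 11 \cdot 57 = 2054 + 627 = 2681$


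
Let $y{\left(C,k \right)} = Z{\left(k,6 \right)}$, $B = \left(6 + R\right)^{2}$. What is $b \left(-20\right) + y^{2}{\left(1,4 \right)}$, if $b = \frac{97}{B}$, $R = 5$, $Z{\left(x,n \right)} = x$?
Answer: $- \frac{4}{121} \approx -0.033058$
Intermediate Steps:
$B = 121$ ($B = \left(6 + 5\right)^{2} = 11^{2} = 121$)
$y{\left(C,k \right)} = k$
$b = \frac{97}{121} \approx 0.80165$
$b \left(-20\right) + y^{2}{\left(1,4 \right)} = \frac{97}{121} \left(-20\right) + 4^{2} = - \frac{1940}{121} + 16 = - \frac{4}{121}$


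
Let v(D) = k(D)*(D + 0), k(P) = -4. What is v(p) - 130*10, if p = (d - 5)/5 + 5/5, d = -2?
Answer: -6492/5 ≈ -1298.4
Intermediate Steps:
p = -2/5 (p = (-2 - 5)/5 + 5/5 = -7*1/5 + 5*(1/5) = -7/5 + 1 = -2/5 ≈ -0.40000)
v(D) = -4*D (v(D) = -4*(D + 0) = -4*D)
v(p) - 130*10 = -4*(-2/5) - 130*10 = 8/5 - 1300 = -6492/5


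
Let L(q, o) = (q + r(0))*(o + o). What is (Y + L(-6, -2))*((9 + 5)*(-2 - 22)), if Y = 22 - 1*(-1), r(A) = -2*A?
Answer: -15792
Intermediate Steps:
Y = 23 (Y = 22 + 1 = 23)
L(q, o) = 2*o*q (L(q, o) = (q - 2*0)*(o + o) = (q + 0)*(2*o) = q*(2*o) = 2*o*q)
(Y + L(-6, -2))*((9 + 5)*(-2 - 22)) = (23 + 2*(-2)*(-6))*((9 + 5)*(-2 - 22)) = (23 + 24)*(14*(-24)) = 47*(-336) = -15792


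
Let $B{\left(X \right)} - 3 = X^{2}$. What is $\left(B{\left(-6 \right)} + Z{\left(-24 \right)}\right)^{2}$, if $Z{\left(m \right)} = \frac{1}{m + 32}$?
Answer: $\frac{97969}{64} \approx 1530.8$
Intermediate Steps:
$Z{\left(m \right)} = \frac{1}{32 + m}$
$B{\left(X \right)} = 3 + X^{2}$
$\left(B{\left(-6 \right)} + Z{\left(-24 \right)}\right)^{2} = \left(\left(3 + \left(-6\right)^{2}\right) + \frac{1}{32 - 24}\right)^{2} = \left(\left(3 + 36\right) + \frac{1}{8}\right)^{2} = \left(39 + \frac{1}{8}\right)^{2} = \left(\frac{313}{8}\right)^{2} = \frac{97969}{64}$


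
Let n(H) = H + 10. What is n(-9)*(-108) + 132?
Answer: 24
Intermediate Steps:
n(H) = 10 + H
n(-9)*(-108) + 132 = (10 - 9)*(-108) + 132 = 1*(-108) + 132 = -108 + 132 = 24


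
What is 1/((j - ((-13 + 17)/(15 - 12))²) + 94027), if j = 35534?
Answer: 9/1166033 ≈ 7.7185e-6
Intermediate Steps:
1/((j - ((-13 + 17)/(15 - 12))²) + 94027) = 1/((35534 - ((-13 + 17)/(15 - 12))²) + 94027) = 1/((35534 - (4/3)²) + 94027) = 1/((35534 - 1*16/9) + 94027) = 1/((35534 - 16/9) + 94027) = 1/(319790/9 + 94027) = 1/(1166033/9) = 9/1166033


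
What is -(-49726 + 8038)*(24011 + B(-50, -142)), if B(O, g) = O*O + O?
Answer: 1103106168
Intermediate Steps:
B(O, g) = O + O² (B(O, g) = O² + O = O + O²)
-(-49726 + 8038)*(24011 + B(-50, -142)) = -(-49726 + 8038)*(24011 - 50*(1 - 50)) = -(-41688)*(24011 - 50*(-49)) = -(-41688)*(24011 + 2450) = -(-41688)*26461 = -1*(-1103106168) = 1103106168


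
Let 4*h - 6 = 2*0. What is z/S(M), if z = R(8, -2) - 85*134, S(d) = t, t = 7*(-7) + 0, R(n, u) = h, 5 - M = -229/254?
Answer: 22777/98 ≈ 232.42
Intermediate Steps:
h = 3/2 (h = 3/2 + (2*0)/4 = 3/2 + (¼)*0 = 3/2 + 0 = 3/2 ≈ 1.5000)
M = 1499/254 (M = 5 - (-229)/254 = 5 - 1*(-229/254) = 5 + 229/254 = 1499/254 ≈ 5.9016)
R(n, u) = 3/2
t = -49 (t = -49 + 0 = -49)
S(d) = -49
z = -22777/2 (z = 3/2 - 85*134 = 3/2 - 11390 = -22777/2 ≈ -11389.)
z/S(M) = -22777/2/(-49) = -22777/2*(-1/49) = 22777/98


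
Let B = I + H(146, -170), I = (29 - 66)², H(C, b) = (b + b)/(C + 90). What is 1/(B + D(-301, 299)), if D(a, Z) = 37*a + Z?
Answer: -59/558756 ≈ -0.00010559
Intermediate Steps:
H(C, b) = 2*b/(90 + C) (H(C, b) = (2*b)/(90 + C) = 2*b/(90 + C))
I = 1369 (I = (-37)² = 1369)
D(a, Z) = Z + 37*a
B = 80686/59 (B = 1369 + 2*(-170)/(90 + 146) = 1369 + 2*(-170)/236 = 1369 + 2*(-170)*(1/236) = 1369 - 85/59 = 80686/59 ≈ 1367.6)
1/(B + D(-301, 299)) = 1/(80686/59 + (299 + 37*(-301))) = 1/(80686/59 + (299 - 11137)) = 1/(80686/59 - 10838) = 1/(-558756/59) = -59/558756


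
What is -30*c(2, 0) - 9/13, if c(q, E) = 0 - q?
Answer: 771/13 ≈ 59.308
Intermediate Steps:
c(q, E) = -q
-30*c(2, 0) - 9/13 = -(-30)*2 - 9/13 = -30*(-2) - 9*1/13 = 60 - 9/13 = 771/13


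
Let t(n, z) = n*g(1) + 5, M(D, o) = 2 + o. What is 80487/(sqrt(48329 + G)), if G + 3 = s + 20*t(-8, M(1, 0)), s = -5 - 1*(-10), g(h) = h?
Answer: 80487*sqrt(48271)/48271 ≈ 366.34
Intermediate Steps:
s = 5 (s = -5 + 10 = 5)
t(n, z) = 5 + n (t(n, z) = n*1 + 5 = n + 5 = 5 + n)
G = -58 (G = -3 + (5 + 20*(5 - 8)) = -3 + (5 + 20*(-3)) = -3 + (5 - 60) = -3 - 55 = -58)
80487/(sqrt(48329 + G)) = 80487/(sqrt(48329 - 58)) = 80487/(sqrt(48271)) = 80487*(sqrt(48271)/48271) = 80487*sqrt(48271)/48271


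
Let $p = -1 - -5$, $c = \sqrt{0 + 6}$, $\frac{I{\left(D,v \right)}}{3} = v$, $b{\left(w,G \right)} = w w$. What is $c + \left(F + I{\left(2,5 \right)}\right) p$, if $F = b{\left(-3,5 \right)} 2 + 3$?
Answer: $144 + \sqrt{6} \approx 146.45$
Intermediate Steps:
$b{\left(w,G \right)} = w^{2}$
$I{\left(D,v \right)} = 3 v$
$F = 21$ ($F = \left(-3\right)^{2} \cdot 2 + 3 = 9 \cdot 2 + 3 = 18 + 3 = 21$)
$c = \sqrt{6} \approx 2.4495$
$p = 4$ ($p = -1 + 5 = 4$)
$c + \left(F + I{\left(2,5 \right)}\right) p = \sqrt{6} + \left(21 + 3 \cdot 5\right) 4 = \sqrt{6} + \left(21 + 15\right) 4 = \sqrt{6} + 36 \cdot 4 = \sqrt{6} + 144 = 144 + \sqrt{6}$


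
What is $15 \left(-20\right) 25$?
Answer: $-7500$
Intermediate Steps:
$15 \left(-20\right) 25 = \left(-300\right) 25 = -7500$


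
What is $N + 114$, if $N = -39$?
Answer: $75$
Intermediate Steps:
$N + 114 = -39 + 114 = 75$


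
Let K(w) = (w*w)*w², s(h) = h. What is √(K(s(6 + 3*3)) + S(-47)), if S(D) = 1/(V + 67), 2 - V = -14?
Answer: 2*√87188927/83 ≈ 225.00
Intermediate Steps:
V = 16 (V = 2 - 1*(-14) = 2 + 14 = 16)
K(w) = w⁴ (K(w) = w²*w² = w⁴)
S(D) = 1/83 (S(D) = 1/(16 + 67) = 1/83)
√(K(s(6 + 3*3)) + S(-47)) = √((6 + 3*3)⁴ + 1/83) = √((6 + 9)⁴ + 1/83) = √(15⁴ + 1/83) = √(50625 + 1/83) = √(4201876/83) = 2*√87188927/83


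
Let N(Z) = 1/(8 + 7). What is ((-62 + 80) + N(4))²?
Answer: 73441/225 ≈ 326.40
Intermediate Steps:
N(Z) = 1/15
((-62 + 80) + N(4))² = ((-62 + 80) + 1/15)² = (18 + 1/15)² = (271/15)² = 73441/225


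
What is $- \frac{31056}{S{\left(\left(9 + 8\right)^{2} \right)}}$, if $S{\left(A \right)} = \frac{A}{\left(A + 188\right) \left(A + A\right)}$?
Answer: $-29627424$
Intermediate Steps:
$S{\left(A \right)} = \frac{1}{2 \left(188 + A\right)}$ ($S{\left(A \right)} = \frac{A}{\left(188 + A\right) 2 A} = \frac{A}{2 A \left(188 + A\right)} = A \frac{1}{2 A \left(188 + A\right)} = \frac{1}{2 \left(188 + A\right)}$)
$- \frac{31056}{S{\left(\left(9 + 8\right)^{2} \right)}} = - \frac{31056}{\frac{1}{2} \frac{1}{188 + \left(9 + 8\right)^{2}}} = - \frac{31056}{\frac{1}{2} \frac{1}{188 + 17^{2}}} = - \frac{31056}{\frac{1}{2} \frac{1}{188 + 289}} = - \frac{31056}{\frac{1}{2} \cdot \frac{1}{477}} = - 31056 \frac{1}{\frac{1}{954}} = \left(-31056\right) 954 = -29627424$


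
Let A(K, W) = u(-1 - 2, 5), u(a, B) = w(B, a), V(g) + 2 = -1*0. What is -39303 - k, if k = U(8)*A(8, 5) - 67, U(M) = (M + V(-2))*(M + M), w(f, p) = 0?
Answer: -39236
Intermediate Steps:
V(g) = -2 (V(g) = -2 - 1*0 = -2 + 0 = -2)
u(a, B) = 0
A(K, W) = 0
U(M) = 2*M*(-2 + M) (U(M) = (M - 2)*(M + M) = (-2 + M)*(2*M) = 2*M*(-2 + M))
k = -67 (k = (2*8*(-2 + 8))*0 - 67 = (2*8*6)*0 - 67 = 96*0 - 67 = 0 - 67 = -67)
-39303 - k = -39303 - 1*(-67) = -39303 + 67 = -39236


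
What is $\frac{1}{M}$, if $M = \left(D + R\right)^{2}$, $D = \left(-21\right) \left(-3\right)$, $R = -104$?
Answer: $\frac{1}{1681} \approx 0.00059488$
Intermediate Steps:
$D = 63$
$M = 1681$ ($M = \left(63 - 104\right)^{2} = \left(-41\right)^{2} = 1681$)
$\frac{1}{M} = \frac{1}{1681}$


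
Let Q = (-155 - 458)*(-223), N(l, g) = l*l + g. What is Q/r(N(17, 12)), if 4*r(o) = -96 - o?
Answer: -546796/397 ≈ -1377.3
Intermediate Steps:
N(l, g) = g + l**2 (N(l, g) = l**2 + g = g + l**2)
Q = 136699 (Q = -613*(-223) = 136699)
r(o) = -24 - o/4 (r(o) = (-96 - o)/4 = -24 - o/4)
Q/r(N(17, 12)) = 136699/(-24 - (12 + 17**2)/4) = 136699/(-24 - (12 + 289)/4) = 136699/(-24 - 1/4*301) = 136699/(-24 - 301/4) = 136699/(-397/4) = 136699*(-4/397) = -546796/397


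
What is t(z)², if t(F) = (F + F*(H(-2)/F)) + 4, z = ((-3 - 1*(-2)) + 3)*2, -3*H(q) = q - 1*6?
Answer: 1024/9 ≈ 113.78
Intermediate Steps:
H(q) = 2 - q/3 (H(q) = -(q - 1*6)/3 = -(q - 6)/3 = -(-6 + q)/3 = 2 - q/3)
z = 4 (z = ((-3 + 2) + 3)*2 = (-1 + 3)*2 = 2*2 = 4)
t(F) = 20/3 + F (t(F) = (F + F*((2 - ⅓*(-2))/F)) + 4 = (F + F*((2 + ⅔)/F)) + 4 = (F + F*(8/(3*F))) + 4 = (F + 8/3) + 4 = (8/3 + F) + 4 = 20/3 + F)
t(z)² = (20/3 + 4)² = (32/3)² = 1024/9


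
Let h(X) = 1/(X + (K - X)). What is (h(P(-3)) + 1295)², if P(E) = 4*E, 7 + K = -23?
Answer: 1509244801/900 ≈ 1.6769e+6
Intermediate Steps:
K = -30 (K = -7 - 23 = -30)
h(X) = -1/30 (h(X) = 1/(X + (-30 - X)) = 1/(-30) = -1/30)
(h(P(-3)) + 1295)² = (-1/30 + 1295)² = (38849/30)² = 1509244801/900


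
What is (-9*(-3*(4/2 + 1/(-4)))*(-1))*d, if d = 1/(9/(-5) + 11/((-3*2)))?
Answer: 2835/218 ≈ 13.005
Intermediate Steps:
d = -30/109 (d = 1/(9*(-⅕) + 11/(-6)) = 1/(-9/5 + 11*(-⅙)) = 1/(-9/5 - 11/6) = 1/(-109/30) = -30/109 ≈ -0.27523)
(-9*(-3*(4/2 + 1/(-4)))*(-1))*d = -9*(-3*(4/2 + 1/(-4)))*(-1)*(-30/109) = -9*(-3*(4*(½) + 1*(-¼)))*(-1)*(-30/109) = -9*(-3*(2 - ¼))*(-1)*(-30/109) = -9*(-3*7/4)*(-1)*(-30/109) = -(-189)*(-1)/4*(-30/109) = -9*21/4*(-30/109) = -189/4*(-30/109) = 2835/218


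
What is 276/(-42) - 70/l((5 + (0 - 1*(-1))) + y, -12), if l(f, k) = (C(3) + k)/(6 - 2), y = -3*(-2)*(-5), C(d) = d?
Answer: 1546/63 ≈ 24.540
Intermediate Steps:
y = -30 (y = 6*(-5) = -30)
l(f, k) = 3/4 + k/4 (l(f, k) = (3 + k)/(6 - 2) = (3 + k)/4 = (3 + k)*(1/4) = 3/4 + k/4)
276/(-42) - 70/l((5 + (0 - 1*(-1))) + y, -12) = 276/(-42) - 70/(3/4 + (1/4)*(-12)) = 276*(-1/42) - 70/(3/4 - 3) = -46/7 - 70/(-9/4) = -46/7 - 70*(-4/9) = -46/7 + 280/9 = 1546/63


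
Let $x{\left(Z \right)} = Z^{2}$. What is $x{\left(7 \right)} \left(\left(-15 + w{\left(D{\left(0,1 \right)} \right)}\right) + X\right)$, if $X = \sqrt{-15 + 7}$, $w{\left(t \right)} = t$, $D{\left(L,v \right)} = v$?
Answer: $-686 + 98 i \sqrt{2} \approx -686.0 + 138.59 i$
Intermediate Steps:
$X = 2 i \sqrt{2}$ ($X = \sqrt{-8} = 2 i \sqrt{2} \approx 2.8284 i$)
$x{\left(7 \right)} \left(\left(-15 + w{\left(D{\left(0,1 \right)} \right)}\right) + X\right) = 7^{2} \left(\left(-15 + 1\right) + 2 i \sqrt{2}\right) = 49 \left(-14 + 2 i \sqrt{2}\right) = -686 + 98 i \sqrt{2}$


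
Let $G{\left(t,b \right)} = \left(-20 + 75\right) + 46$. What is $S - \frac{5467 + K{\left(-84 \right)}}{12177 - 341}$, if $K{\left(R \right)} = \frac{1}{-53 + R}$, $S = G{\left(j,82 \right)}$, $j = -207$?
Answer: $\frac{81512877}{810766} \approx 100.54$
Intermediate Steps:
$G{\left(t,b \right)} = 101$ ($G{\left(t,b \right)} = 55 + 46 = 101$)
$S = 101$
$S - \frac{5467 + K{\left(-84 \right)}}{12177 - 341} = 101 - \frac{5467 + \frac{1}{-53 - 84}}{12177 - 341} = 101 - \frac{5467 + \frac{1}{-137}}{11836} = 101 - \left(5467 - \frac{1}{137}\right) \frac{1}{11836} = 101 - \frac{748978}{137} \cdot \frac{1}{11836} = 101 - \frac{374489}{810766} = \frac{81512877}{810766}$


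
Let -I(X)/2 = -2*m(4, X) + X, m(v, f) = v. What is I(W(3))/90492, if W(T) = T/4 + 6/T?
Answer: 7/60328 ≈ 0.00011603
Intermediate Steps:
W(T) = 6/T + T/4 (W(T) = T*(1/4) + 6/T = T/4 + 6/T = 6/T + T/4)
I(X) = 16 - 2*X (I(X) = -2*(-2*4 + X) = -2*(-8 + X) = 16 - 2*X)
I(W(3))/90492 = (16 - 2*(6/3 + (1/4)*3))/90492 = (16 - 2*(6*(1/3) + 3/4))*(1/90492) = (16 - 2*(2 + 3/4))*(1/90492) = (16 - 2*11/4)*(1/90492) = (16 - 11/2)*(1/90492) = (21/2)*(1/90492) = 7/60328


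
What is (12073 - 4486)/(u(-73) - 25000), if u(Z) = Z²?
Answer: -2529/6557 ≈ -0.38569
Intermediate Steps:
(12073 - 4486)/(u(-73) - 25000) = (12073 - 4486)/((-73)² - 25000) = 7587/(5329 - 25000) = 7587/(-19671) = 7587*(-1/19671) = -2529/6557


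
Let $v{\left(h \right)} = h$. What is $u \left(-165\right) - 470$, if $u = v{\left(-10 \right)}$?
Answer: $1180$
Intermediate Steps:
$u = -10$
$u \left(-165\right) - 470 = \left(-10\right) \left(-165\right) - 470 = 1650 - 470 = 1180$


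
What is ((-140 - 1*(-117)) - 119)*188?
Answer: -26696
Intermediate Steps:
((-140 - 1*(-117)) - 119)*188 = ((-140 + 117) - 119)*188 = (-23 - 119)*188 = -142*188 = -26696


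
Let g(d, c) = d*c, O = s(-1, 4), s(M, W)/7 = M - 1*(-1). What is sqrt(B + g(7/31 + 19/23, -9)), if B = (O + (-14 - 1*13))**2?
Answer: 3*sqrt(40643139)/713 ≈ 26.824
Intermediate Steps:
s(M, W) = 7 + 7*M (s(M, W) = 7*(M - 1*(-1)) = 7*(M + 1) = 7*(1 + M) = 7 + 7*M)
O = 0 (O = 7 + 7*(-1) = 7 - 7 = 0)
g(d, c) = c*d
B = 729 (B = (0 + (-14 - 1*13))**2 = (0 + (-14 - 13))**2 = (0 - 27)**2 = (-27)**2 = 729)
sqrt(B + g(7/31 + 19/23, -9)) = sqrt(729 - 9*(7/31 + 19/23)) = sqrt(729 - 9*750/713) = sqrt(729 - 6750/713) = sqrt(513027/713) = 3*sqrt(40643139)/713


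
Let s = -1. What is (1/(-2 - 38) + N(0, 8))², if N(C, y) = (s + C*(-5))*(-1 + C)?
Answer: 1521/1600 ≈ 0.95062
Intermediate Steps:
N(C, y) = (-1 + C)*(-1 - 5*C) (N(C, y) = (-1 + C*(-5))*(-1 + C) = (-1 - 5*C)*(-1 + C) = (-1 + C)*(-1 - 5*C))
(1/(-2 - 38) + N(0, 8))² = (1/(-2 - 38) + (1 - 5*0² + 4*0))² = (1/(-40) + (1 - 5*0 + 0))² = (-1/40 + (1 + 0 + 0))² = (-1/40 + 1)² = (39/40)² = 1521/1600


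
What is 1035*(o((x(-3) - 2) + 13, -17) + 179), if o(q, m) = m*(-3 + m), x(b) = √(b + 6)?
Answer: 537165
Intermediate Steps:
x(b) = √(6 + b)
1035*(o((x(-3) - 2) + 13, -17) + 179) = 1035*(-17*(-3 - 17) + 179) = 1035*(-17*(-20) + 179) = 1035*(340 + 179) = 1035*519 = 537165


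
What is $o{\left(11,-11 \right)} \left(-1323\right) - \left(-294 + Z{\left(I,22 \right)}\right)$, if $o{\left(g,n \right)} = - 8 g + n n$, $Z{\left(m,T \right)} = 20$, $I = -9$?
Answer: $-43385$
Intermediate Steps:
$o{\left(g,n \right)} = n^{2} - 8 g$ ($o{\left(g,n \right)} = - 8 g + n^{2} = n^{2} - 8 g$)
$o{\left(11,-11 \right)} \left(-1323\right) - \left(-294 + Z{\left(I,22 \right)}\right) = \left(\left(-11\right)^{2} - 88\right) \left(-1323\right) + \left(294 - 20\right) = \left(121 - 88\right) \left(-1323\right) + \left(294 - 20\right) = 33 \left(-1323\right) + 274 = -43659 + 274 = -43385$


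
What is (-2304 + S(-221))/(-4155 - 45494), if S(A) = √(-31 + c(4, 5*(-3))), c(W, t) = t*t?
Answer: 2304/49649 - √194/49649 ≈ 0.046125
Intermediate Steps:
c(W, t) = t²
S(A) = √194 (S(A) = √(-31 + (5*(-3))²) = √(-31 + (-15)²) = √(-31 + 225) = √194)
(-2304 + S(-221))/(-4155 - 45494) = (-2304 + √194)/(-4155 - 45494) = (-2304 + √194)/(-49649) = (-2304 + √194)*(-1/49649) = 2304/49649 - √194/49649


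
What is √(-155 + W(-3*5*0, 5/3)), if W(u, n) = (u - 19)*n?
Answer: 4*I*√105/3 ≈ 13.663*I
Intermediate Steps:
W(u, n) = n*(-19 + u) (W(u, n) = (-19 + u)*n = n*(-19 + u))
√(-155 + W(-3*5*0, 5/3)) = √(-155 + (5/3)*(-19 - 3*5*0)) = √(-155 + (5*(⅓))*(-19 - 15*0)) = √(-155 + 5*(-19 + 0)/3) = √(-155 + (5/3)*(-19)) = √(-155 - 95/3) = √(-560/3) = 4*I*√105/3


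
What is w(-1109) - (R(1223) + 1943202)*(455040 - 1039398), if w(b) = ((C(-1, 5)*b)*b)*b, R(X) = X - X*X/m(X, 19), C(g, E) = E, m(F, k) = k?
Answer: 20584950459113/19 ≈ 1.0834e+12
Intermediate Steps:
R(X) = X - X²/19 (R(X) = X - X*X/19 = X - X²/19)
w(b) = 5*b³ (w(b) = ((5*b)*b)*b = (5*b²)*b = 5*b³)
w(-1109) - (R(1223) + 1943202)*(455040 - 1039398) = 5*(-1109)³ - ((1/19)*1223*(19 - 1*1223) + 1943202)*(455040 - 1039398) = 5*(-1363938029) - ((1/19)*1223*(19 - 1223) + 1943202)*(-584358) = -6819690145 - ((1/19)*1223*(-1204) + 1943202)*(-584358) = -6819690145 - (-1472492/19 + 1943202)*(-584358) = -6819690145 - 35448346*(-584358)/19 = -6819690145 - 1*(-20714524571868/19) = -6819690145 + 20714524571868/19 = 20584950459113/19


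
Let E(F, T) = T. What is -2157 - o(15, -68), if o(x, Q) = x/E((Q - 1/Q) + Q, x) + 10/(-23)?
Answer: -49624/23 ≈ -2157.6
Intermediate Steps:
o(x, Q) = 13/23 (o(x, Q) = x/x + 10/(-23) = 1 + 10*(-1/23) = 1 - 10/23 = 13/23)
-2157 - o(15, -68) = -2157 - 1*13/23 = -2157 - 13/23 = -49624/23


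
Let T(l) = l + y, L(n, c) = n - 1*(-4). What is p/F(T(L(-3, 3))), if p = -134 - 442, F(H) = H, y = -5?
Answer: 144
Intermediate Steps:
L(n, c) = 4 + n (L(n, c) = n + 4 = 4 + n)
T(l) = -5 + l (T(l) = l - 5 = -5 + l)
p = -576
p/F(T(L(-3, 3))) = -576/(-5 + (4 - 3)) = -576/(-5 + 1) = -576/(-4) = -576*(-1/4) = 144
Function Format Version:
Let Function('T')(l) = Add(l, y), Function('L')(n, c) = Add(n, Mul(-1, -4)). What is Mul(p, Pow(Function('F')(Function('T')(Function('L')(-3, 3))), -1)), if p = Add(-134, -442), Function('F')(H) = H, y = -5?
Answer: 144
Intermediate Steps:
Function('L')(n, c) = Add(4, n) (Function('L')(n, c) = Add(n, 4) = Add(4, n))
Function('T')(l) = Add(-5, l) (Function('T')(l) = Add(l, -5) = Add(-5, l))
p = -576
Mul(p, Pow(Function('F')(Function('T')(Function('L')(-3, 3))), -1)) = Mul(-576, Pow(Add(-5, Add(4, -3)), -1)) = Mul(-576, Pow(Add(-5, 1), -1)) = Mul(-576, Pow(-4, -1)) = Mul(-576, Rational(-1, 4)) = 144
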